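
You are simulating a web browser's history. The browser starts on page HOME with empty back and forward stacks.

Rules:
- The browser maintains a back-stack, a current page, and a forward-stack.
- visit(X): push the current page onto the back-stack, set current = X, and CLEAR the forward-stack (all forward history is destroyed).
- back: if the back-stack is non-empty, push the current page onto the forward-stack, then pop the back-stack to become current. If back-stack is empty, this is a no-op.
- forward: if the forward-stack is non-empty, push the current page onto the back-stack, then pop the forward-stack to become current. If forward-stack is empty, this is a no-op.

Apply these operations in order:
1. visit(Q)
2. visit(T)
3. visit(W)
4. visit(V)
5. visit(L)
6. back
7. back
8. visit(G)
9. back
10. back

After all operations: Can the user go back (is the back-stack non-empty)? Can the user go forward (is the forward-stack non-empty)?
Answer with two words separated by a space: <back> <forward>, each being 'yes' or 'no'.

After 1 (visit(Q)): cur=Q back=1 fwd=0
After 2 (visit(T)): cur=T back=2 fwd=0
After 3 (visit(W)): cur=W back=3 fwd=0
After 4 (visit(V)): cur=V back=4 fwd=0
After 5 (visit(L)): cur=L back=5 fwd=0
After 6 (back): cur=V back=4 fwd=1
After 7 (back): cur=W back=3 fwd=2
After 8 (visit(G)): cur=G back=4 fwd=0
After 9 (back): cur=W back=3 fwd=1
After 10 (back): cur=T back=2 fwd=2

Answer: yes yes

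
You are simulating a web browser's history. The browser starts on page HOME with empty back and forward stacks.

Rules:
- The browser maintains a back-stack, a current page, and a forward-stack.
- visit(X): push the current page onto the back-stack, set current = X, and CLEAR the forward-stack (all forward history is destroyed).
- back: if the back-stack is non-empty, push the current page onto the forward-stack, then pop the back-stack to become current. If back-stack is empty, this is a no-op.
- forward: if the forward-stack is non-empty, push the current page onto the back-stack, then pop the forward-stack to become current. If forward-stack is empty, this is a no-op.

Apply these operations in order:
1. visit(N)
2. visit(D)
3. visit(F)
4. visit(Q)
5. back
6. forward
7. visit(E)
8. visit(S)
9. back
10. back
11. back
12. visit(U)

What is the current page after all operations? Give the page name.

After 1 (visit(N)): cur=N back=1 fwd=0
After 2 (visit(D)): cur=D back=2 fwd=0
After 3 (visit(F)): cur=F back=3 fwd=0
After 4 (visit(Q)): cur=Q back=4 fwd=0
After 5 (back): cur=F back=3 fwd=1
After 6 (forward): cur=Q back=4 fwd=0
After 7 (visit(E)): cur=E back=5 fwd=0
After 8 (visit(S)): cur=S back=6 fwd=0
After 9 (back): cur=E back=5 fwd=1
After 10 (back): cur=Q back=4 fwd=2
After 11 (back): cur=F back=3 fwd=3
After 12 (visit(U)): cur=U back=4 fwd=0

Answer: U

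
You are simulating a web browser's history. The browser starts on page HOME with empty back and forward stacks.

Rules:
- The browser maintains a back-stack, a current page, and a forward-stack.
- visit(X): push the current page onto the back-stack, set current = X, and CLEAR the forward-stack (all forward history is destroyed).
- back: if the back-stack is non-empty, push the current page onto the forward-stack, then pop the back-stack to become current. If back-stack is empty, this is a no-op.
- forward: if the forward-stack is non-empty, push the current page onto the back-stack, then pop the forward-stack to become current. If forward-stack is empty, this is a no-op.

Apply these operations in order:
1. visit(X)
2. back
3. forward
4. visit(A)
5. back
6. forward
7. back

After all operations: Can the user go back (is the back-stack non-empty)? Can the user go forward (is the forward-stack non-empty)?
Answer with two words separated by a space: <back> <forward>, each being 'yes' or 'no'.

After 1 (visit(X)): cur=X back=1 fwd=0
After 2 (back): cur=HOME back=0 fwd=1
After 3 (forward): cur=X back=1 fwd=0
After 4 (visit(A)): cur=A back=2 fwd=0
After 5 (back): cur=X back=1 fwd=1
After 6 (forward): cur=A back=2 fwd=0
After 7 (back): cur=X back=1 fwd=1

Answer: yes yes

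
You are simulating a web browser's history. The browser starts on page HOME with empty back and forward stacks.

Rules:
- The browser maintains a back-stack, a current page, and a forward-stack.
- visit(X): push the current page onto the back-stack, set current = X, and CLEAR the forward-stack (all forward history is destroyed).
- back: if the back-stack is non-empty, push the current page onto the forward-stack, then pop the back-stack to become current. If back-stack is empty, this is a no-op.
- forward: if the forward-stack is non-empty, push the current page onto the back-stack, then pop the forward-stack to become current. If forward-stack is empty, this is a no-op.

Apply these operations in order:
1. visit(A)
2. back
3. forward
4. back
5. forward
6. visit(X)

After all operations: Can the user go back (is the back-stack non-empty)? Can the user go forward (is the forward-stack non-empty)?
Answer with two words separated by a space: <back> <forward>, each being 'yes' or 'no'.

After 1 (visit(A)): cur=A back=1 fwd=0
After 2 (back): cur=HOME back=0 fwd=1
After 3 (forward): cur=A back=1 fwd=0
After 4 (back): cur=HOME back=0 fwd=1
After 5 (forward): cur=A back=1 fwd=0
After 6 (visit(X)): cur=X back=2 fwd=0

Answer: yes no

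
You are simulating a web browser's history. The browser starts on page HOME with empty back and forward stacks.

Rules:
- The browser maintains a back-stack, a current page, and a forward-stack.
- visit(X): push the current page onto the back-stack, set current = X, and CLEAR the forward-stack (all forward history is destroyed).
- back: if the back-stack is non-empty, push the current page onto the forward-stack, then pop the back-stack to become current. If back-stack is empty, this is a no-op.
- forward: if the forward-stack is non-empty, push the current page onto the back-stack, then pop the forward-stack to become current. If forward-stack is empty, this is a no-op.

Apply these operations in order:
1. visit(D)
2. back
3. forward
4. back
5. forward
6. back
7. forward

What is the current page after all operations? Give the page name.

Answer: D

Derivation:
After 1 (visit(D)): cur=D back=1 fwd=0
After 2 (back): cur=HOME back=0 fwd=1
After 3 (forward): cur=D back=1 fwd=0
After 4 (back): cur=HOME back=0 fwd=1
After 5 (forward): cur=D back=1 fwd=0
After 6 (back): cur=HOME back=0 fwd=1
After 7 (forward): cur=D back=1 fwd=0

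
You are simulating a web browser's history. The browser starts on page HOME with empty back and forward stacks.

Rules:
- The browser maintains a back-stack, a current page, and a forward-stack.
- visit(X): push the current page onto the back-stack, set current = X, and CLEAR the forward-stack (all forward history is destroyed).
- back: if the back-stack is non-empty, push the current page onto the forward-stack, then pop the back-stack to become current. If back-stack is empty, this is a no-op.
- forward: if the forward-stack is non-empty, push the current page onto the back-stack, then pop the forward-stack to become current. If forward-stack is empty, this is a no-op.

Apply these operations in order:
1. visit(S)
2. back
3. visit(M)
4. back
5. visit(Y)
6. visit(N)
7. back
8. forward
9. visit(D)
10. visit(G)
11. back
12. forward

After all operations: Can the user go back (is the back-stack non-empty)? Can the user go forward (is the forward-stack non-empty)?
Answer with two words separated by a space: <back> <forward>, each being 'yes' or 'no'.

Answer: yes no

Derivation:
After 1 (visit(S)): cur=S back=1 fwd=0
After 2 (back): cur=HOME back=0 fwd=1
After 3 (visit(M)): cur=M back=1 fwd=0
After 4 (back): cur=HOME back=0 fwd=1
After 5 (visit(Y)): cur=Y back=1 fwd=0
After 6 (visit(N)): cur=N back=2 fwd=0
After 7 (back): cur=Y back=1 fwd=1
After 8 (forward): cur=N back=2 fwd=0
After 9 (visit(D)): cur=D back=3 fwd=0
After 10 (visit(G)): cur=G back=4 fwd=0
After 11 (back): cur=D back=3 fwd=1
After 12 (forward): cur=G back=4 fwd=0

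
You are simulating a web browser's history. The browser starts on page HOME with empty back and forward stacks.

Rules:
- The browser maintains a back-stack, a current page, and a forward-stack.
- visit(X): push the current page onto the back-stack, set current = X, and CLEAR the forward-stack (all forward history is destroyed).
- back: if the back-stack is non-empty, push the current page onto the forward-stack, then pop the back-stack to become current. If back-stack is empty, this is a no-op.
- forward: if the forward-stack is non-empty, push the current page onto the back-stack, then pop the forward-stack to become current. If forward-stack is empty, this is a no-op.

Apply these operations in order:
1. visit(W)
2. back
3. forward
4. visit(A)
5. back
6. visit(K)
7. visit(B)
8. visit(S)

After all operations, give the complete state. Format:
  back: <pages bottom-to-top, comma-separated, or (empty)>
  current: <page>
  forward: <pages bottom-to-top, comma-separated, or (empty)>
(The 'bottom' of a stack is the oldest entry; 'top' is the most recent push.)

After 1 (visit(W)): cur=W back=1 fwd=0
After 2 (back): cur=HOME back=0 fwd=1
After 3 (forward): cur=W back=1 fwd=0
After 4 (visit(A)): cur=A back=2 fwd=0
After 5 (back): cur=W back=1 fwd=1
After 6 (visit(K)): cur=K back=2 fwd=0
After 7 (visit(B)): cur=B back=3 fwd=0
After 8 (visit(S)): cur=S back=4 fwd=0

Answer: back: HOME,W,K,B
current: S
forward: (empty)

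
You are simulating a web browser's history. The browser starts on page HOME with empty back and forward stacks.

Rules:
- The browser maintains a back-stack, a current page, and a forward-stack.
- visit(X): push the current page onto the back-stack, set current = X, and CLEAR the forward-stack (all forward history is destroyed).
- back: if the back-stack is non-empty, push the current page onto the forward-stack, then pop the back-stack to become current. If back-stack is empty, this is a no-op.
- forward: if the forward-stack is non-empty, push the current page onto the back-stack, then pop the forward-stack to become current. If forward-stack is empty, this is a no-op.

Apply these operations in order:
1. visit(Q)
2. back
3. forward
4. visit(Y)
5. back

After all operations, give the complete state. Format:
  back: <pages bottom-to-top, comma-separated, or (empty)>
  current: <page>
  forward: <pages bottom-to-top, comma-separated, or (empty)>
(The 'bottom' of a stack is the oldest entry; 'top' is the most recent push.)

Answer: back: HOME
current: Q
forward: Y

Derivation:
After 1 (visit(Q)): cur=Q back=1 fwd=0
After 2 (back): cur=HOME back=0 fwd=1
After 3 (forward): cur=Q back=1 fwd=0
After 4 (visit(Y)): cur=Y back=2 fwd=0
After 5 (back): cur=Q back=1 fwd=1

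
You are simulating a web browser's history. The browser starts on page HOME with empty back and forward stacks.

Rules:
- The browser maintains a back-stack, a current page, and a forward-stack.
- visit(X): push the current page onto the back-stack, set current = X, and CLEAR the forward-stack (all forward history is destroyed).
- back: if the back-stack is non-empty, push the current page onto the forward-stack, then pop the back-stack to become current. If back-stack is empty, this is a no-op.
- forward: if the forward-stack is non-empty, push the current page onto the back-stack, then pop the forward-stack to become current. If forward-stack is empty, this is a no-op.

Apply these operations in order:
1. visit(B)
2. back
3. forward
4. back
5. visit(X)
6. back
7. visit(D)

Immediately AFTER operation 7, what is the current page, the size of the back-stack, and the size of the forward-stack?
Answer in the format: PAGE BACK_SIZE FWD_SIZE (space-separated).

After 1 (visit(B)): cur=B back=1 fwd=0
After 2 (back): cur=HOME back=0 fwd=1
After 3 (forward): cur=B back=1 fwd=0
After 4 (back): cur=HOME back=0 fwd=1
After 5 (visit(X)): cur=X back=1 fwd=0
After 6 (back): cur=HOME back=0 fwd=1
After 7 (visit(D)): cur=D back=1 fwd=0

D 1 0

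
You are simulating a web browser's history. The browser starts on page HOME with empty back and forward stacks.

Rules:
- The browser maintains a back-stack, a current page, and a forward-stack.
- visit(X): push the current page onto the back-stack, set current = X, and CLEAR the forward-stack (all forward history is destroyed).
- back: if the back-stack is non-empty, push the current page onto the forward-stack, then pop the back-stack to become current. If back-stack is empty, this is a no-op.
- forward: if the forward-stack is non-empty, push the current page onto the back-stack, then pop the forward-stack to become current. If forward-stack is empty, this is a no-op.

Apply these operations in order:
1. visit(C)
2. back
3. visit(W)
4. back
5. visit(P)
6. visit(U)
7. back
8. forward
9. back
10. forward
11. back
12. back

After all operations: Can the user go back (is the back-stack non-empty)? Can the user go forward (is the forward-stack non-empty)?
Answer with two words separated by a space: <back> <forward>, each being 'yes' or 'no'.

After 1 (visit(C)): cur=C back=1 fwd=0
After 2 (back): cur=HOME back=0 fwd=1
After 3 (visit(W)): cur=W back=1 fwd=0
After 4 (back): cur=HOME back=0 fwd=1
After 5 (visit(P)): cur=P back=1 fwd=0
After 6 (visit(U)): cur=U back=2 fwd=0
After 7 (back): cur=P back=1 fwd=1
After 8 (forward): cur=U back=2 fwd=0
After 9 (back): cur=P back=1 fwd=1
After 10 (forward): cur=U back=2 fwd=0
After 11 (back): cur=P back=1 fwd=1
After 12 (back): cur=HOME back=0 fwd=2

Answer: no yes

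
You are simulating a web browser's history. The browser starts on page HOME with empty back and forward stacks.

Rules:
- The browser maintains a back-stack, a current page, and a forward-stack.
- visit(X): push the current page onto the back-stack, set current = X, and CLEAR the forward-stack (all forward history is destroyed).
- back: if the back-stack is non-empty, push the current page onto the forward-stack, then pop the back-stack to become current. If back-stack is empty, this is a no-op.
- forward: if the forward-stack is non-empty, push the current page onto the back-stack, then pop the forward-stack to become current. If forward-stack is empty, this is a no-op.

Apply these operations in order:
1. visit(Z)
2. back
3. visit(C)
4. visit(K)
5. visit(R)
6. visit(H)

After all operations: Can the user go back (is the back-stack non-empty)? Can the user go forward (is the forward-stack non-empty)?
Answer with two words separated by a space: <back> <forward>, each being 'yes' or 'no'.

After 1 (visit(Z)): cur=Z back=1 fwd=0
After 2 (back): cur=HOME back=0 fwd=1
After 3 (visit(C)): cur=C back=1 fwd=0
After 4 (visit(K)): cur=K back=2 fwd=0
After 5 (visit(R)): cur=R back=3 fwd=0
After 6 (visit(H)): cur=H back=4 fwd=0

Answer: yes no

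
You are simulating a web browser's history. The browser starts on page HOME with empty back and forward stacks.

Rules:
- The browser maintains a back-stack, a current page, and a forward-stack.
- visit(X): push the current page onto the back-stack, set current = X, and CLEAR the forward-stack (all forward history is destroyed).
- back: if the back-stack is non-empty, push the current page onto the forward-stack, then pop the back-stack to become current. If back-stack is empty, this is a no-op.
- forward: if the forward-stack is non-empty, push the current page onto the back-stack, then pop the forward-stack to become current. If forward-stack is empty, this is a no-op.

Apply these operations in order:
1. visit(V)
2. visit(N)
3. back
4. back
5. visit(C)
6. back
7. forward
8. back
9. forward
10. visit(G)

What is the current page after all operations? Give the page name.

After 1 (visit(V)): cur=V back=1 fwd=0
After 2 (visit(N)): cur=N back=2 fwd=0
After 3 (back): cur=V back=1 fwd=1
After 4 (back): cur=HOME back=0 fwd=2
After 5 (visit(C)): cur=C back=1 fwd=0
After 6 (back): cur=HOME back=0 fwd=1
After 7 (forward): cur=C back=1 fwd=0
After 8 (back): cur=HOME back=0 fwd=1
After 9 (forward): cur=C back=1 fwd=0
After 10 (visit(G)): cur=G back=2 fwd=0

Answer: G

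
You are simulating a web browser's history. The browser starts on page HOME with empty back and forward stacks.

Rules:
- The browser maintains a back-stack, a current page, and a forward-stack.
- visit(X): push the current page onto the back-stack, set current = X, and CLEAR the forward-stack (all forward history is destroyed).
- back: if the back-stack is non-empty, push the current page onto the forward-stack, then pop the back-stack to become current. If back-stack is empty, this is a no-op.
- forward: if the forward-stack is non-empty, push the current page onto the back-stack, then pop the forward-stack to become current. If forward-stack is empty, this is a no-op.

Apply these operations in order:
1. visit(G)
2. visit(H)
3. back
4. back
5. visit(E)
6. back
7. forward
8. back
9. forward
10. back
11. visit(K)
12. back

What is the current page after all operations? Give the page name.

After 1 (visit(G)): cur=G back=1 fwd=0
After 2 (visit(H)): cur=H back=2 fwd=0
After 3 (back): cur=G back=1 fwd=1
After 4 (back): cur=HOME back=0 fwd=2
After 5 (visit(E)): cur=E back=1 fwd=0
After 6 (back): cur=HOME back=0 fwd=1
After 7 (forward): cur=E back=1 fwd=0
After 8 (back): cur=HOME back=0 fwd=1
After 9 (forward): cur=E back=1 fwd=0
After 10 (back): cur=HOME back=0 fwd=1
After 11 (visit(K)): cur=K back=1 fwd=0
After 12 (back): cur=HOME back=0 fwd=1

Answer: HOME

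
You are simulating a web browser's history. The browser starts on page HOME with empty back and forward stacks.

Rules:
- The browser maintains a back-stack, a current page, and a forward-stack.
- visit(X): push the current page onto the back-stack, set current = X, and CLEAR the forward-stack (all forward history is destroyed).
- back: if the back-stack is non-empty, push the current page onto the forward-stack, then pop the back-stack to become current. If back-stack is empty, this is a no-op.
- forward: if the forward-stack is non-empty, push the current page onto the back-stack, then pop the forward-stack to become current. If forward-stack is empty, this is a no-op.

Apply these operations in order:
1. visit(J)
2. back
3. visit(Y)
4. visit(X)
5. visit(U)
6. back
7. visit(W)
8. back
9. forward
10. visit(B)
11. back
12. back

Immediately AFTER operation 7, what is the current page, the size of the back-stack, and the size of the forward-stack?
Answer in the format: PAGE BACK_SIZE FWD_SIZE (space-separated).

After 1 (visit(J)): cur=J back=1 fwd=0
After 2 (back): cur=HOME back=0 fwd=1
After 3 (visit(Y)): cur=Y back=1 fwd=0
After 4 (visit(X)): cur=X back=2 fwd=0
After 5 (visit(U)): cur=U back=3 fwd=0
After 6 (back): cur=X back=2 fwd=1
After 7 (visit(W)): cur=W back=3 fwd=0

W 3 0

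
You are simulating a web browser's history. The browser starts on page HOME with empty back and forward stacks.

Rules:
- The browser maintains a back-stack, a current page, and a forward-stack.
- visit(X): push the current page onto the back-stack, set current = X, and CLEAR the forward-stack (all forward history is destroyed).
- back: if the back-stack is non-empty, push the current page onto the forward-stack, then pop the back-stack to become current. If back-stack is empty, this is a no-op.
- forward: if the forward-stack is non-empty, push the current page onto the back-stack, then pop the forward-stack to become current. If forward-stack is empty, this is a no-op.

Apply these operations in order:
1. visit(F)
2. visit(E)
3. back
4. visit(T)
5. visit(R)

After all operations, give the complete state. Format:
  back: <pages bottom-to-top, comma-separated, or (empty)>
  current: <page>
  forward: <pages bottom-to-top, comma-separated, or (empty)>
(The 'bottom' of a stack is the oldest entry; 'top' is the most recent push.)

Answer: back: HOME,F,T
current: R
forward: (empty)

Derivation:
After 1 (visit(F)): cur=F back=1 fwd=0
After 2 (visit(E)): cur=E back=2 fwd=0
After 3 (back): cur=F back=1 fwd=1
After 4 (visit(T)): cur=T back=2 fwd=0
After 5 (visit(R)): cur=R back=3 fwd=0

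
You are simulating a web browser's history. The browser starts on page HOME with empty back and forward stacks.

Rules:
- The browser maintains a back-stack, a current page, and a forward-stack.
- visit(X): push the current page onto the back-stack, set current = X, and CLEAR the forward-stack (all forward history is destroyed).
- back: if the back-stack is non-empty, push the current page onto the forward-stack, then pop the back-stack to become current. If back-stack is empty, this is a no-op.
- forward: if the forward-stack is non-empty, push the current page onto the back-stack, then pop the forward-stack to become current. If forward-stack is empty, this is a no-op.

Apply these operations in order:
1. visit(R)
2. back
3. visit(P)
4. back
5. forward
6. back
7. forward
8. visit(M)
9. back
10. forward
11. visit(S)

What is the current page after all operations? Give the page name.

Answer: S

Derivation:
After 1 (visit(R)): cur=R back=1 fwd=0
After 2 (back): cur=HOME back=0 fwd=1
After 3 (visit(P)): cur=P back=1 fwd=0
After 4 (back): cur=HOME back=0 fwd=1
After 5 (forward): cur=P back=1 fwd=0
After 6 (back): cur=HOME back=0 fwd=1
After 7 (forward): cur=P back=1 fwd=0
After 8 (visit(M)): cur=M back=2 fwd=0
After 9 (back): cur=P back=1 fwd=1
After 10 (forward): cur=M back=2 fwd=0
After 11 (visit(S)): cur=S back=3 fwd=0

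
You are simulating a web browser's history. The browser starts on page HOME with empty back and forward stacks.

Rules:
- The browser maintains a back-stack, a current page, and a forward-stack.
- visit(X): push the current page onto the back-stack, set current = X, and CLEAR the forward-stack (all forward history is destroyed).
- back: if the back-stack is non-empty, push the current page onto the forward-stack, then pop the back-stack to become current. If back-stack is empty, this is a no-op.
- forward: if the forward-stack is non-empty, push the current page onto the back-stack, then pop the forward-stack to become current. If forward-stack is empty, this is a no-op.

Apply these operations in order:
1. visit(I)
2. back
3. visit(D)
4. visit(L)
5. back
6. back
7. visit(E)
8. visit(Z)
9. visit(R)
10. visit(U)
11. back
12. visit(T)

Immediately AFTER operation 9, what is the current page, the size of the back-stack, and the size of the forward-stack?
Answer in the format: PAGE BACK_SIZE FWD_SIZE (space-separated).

After 1 (visit(I)): cur=I back=1 fwd=0
After 2 (back): cur=HOME back=0 fwd=1
After 3 (visit(D)): cur=D back=1 fwd=0
After 4 (visit(L)): cur=L back=2 fwd=0
After 5 (back): cur=D back=1 fwd=1
After 6 (back): cur=HOME back=0 fwd=2
After 7 (visit(E)): cur=E back=1 fwd=0
After 8 (visit(Z)): cur=Z back=2 fwd=0
After 9 (visit(R)): cur=R back=3 fwd=0

R 3 0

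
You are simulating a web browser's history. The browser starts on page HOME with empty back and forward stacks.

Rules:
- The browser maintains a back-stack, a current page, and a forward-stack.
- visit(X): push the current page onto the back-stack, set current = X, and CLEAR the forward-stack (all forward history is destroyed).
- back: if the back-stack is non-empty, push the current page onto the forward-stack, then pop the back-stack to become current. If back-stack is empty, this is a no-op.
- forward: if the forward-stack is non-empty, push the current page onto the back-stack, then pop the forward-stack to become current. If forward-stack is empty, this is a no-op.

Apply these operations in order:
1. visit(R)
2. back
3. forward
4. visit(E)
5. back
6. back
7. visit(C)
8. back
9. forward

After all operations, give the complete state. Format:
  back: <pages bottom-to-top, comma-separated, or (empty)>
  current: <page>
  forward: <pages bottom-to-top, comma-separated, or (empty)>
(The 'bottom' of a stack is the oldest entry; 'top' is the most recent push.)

After 1 (visit(R)): cur=R back=1 fwd=0
After 2 (back): cur=HOME back=0 fwd=1
After 3 (forward): cur=R back=1 fwd=0
After 4 (visit(E)): cur=E back=2 fwd=0
After 5 (back): cur=R back=1 fwd=1
After 6 (back): cur=HOME back=0 fwd=2
After 7 (visit(C)): cur=C back=1 fwd=0
After 8 (back): cur=HOME back=0 fwd=1
After 9 (forward): cur=C back=1 fwd=0

Answer: back: HOME
current: C
forward: (empty)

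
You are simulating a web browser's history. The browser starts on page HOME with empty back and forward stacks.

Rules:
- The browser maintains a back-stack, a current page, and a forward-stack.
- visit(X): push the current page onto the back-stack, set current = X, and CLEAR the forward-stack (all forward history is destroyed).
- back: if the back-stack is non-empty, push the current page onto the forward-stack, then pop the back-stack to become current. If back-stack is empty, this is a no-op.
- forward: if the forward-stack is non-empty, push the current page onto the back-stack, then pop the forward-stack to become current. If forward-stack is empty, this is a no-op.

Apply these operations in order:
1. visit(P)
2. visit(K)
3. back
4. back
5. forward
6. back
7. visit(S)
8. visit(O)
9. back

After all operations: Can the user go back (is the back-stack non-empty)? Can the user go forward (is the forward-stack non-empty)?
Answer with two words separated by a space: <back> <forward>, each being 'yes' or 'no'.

After 1 (visit(P)): cur=P back=1 fwd=0
After 2 (visit(K)): cur=K back=2 fwd=0
After 3 (back): cur=P back=1 fwd=1
After 4 (back): cur=HOME back=0 fwd=2
After 5 (forward): cur=P back=1 fwd=1
After 6 (back): cur=HOME back=0 fwd=2
After 7 (visit(S)): cur=S back=1 fwd=0
After 8 (visit(O)): cur=O back=2 fwd=0
After 9 (back): cur=S back=1 fwd=1

Answer: yes yes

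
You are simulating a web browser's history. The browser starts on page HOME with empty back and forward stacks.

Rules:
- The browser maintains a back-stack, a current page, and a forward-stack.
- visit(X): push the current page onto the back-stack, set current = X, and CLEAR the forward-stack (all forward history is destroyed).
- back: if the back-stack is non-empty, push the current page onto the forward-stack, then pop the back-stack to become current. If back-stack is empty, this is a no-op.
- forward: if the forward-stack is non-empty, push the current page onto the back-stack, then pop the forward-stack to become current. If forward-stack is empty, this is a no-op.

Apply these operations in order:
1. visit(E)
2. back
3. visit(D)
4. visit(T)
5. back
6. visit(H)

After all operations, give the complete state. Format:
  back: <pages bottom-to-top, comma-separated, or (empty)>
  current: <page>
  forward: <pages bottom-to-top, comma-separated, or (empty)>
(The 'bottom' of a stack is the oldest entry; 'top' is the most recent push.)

After 1 (visit(E)): cur=E back=1 fwd=0
After 2 (back): cur=HOME back=0 fwd=1
After 3 (visit(D)): cur=D back=1 fwd=0
After 4 (visit(T)): cur=T back=2 fwd=0
After 5 (back): cur=D back=1 fwd=1
After 6 (visit(H)): cur=H back=2 fwd=0

Answer: back: HOME,D
current: H
forward: (empty)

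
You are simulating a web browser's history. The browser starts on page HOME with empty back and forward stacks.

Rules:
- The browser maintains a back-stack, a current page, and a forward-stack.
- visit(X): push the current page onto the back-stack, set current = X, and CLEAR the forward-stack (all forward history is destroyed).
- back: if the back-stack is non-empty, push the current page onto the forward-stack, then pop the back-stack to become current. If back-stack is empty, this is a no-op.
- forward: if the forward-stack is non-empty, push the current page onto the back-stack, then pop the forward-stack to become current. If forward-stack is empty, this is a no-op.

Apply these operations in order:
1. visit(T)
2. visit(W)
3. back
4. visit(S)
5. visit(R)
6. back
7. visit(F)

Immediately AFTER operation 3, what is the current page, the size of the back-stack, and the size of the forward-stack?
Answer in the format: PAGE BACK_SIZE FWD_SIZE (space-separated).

After 1 (visit(T)): cur=T back=1 fwd=0
After 2 (visit(W)): cur=W back=2 fwd=0
After 3 (back): cur=T back=1 fwd=1

T 1 1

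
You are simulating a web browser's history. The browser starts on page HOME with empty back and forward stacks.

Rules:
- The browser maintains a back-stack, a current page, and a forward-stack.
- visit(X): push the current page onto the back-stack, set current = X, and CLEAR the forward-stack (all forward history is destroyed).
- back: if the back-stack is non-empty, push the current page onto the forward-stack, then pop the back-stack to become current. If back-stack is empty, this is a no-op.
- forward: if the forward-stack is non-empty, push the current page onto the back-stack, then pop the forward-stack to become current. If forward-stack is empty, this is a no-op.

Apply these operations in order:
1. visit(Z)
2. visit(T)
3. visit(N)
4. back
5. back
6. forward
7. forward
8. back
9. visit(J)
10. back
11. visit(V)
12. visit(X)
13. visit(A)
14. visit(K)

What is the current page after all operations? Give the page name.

After 1 (visit(Z)): cur=Z back=1 fwd=0
After 2 (visit(T)): cur=T back=2 fwd=0
After 3 (visit(N)): cur=N back=3 fwd=0
After 4 (back): cur=T back=2 fwd=1
After 5 (back): cur=Z back=1 fwd=2
After 6 (forward): cur=T back=2 fwd=1
After 7 (forward): cur=N back=3 fwd=0
After 8 (back): cur=T back=2 fwd=1
After 9 (visit(J)): cur=J back=3 fwd=0
After 10 (back): cur=T back=2 fwd=1
After 11 (visit(V)): cur=V back=3 fwd=0
After 12 (visit(X)): cur=X back=4 fwd=0
After 13 (visit(A)): cur=A back=5 fwd=0
After 14 (visit(K)): cur=K back=6 fwd=0

Answer: K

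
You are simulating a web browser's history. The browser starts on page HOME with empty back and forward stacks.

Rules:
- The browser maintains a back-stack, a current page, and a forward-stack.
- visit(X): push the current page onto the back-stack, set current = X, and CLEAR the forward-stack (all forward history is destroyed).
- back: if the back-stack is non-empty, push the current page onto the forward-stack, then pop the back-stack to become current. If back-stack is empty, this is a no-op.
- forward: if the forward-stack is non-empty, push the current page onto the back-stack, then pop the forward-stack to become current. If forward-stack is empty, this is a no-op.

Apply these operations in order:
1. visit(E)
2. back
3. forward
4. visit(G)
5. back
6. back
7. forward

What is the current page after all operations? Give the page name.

Answer: E

Derivation:
After 1 (visit(E)): cur=E back=1 fwd=0
After 2 (back): cur=HOME back=0 fwd=1
After 3 (forward): cur=E back=1 fwd=0
After 4 (visit(G)): cur=G back=2 fwd=0
After 5 (back): cur=E back=1 fwd=1
After 6 (back): cur=HOME back=0 fwd=2
After 7 (forward): cur=E back=1 fwd=1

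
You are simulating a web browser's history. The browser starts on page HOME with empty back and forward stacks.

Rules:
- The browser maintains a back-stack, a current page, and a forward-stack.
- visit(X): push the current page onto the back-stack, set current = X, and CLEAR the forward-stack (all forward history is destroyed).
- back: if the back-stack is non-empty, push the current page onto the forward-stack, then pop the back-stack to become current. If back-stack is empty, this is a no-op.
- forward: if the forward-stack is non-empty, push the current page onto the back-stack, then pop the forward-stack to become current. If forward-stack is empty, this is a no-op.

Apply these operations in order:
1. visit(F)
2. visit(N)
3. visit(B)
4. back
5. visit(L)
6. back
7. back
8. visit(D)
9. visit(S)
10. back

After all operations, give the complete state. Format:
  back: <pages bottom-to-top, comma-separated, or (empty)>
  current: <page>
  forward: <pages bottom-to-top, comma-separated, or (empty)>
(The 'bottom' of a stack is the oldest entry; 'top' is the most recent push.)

After 1 (visit(F)): cur=F back=1 fwd=0
After 2 (visit(N)): cur=N back=2 fwd=0
After 3 (visit(B)): cur=B back=3 fwd=0
After 4 (back): cur=N back=2 fwd=1
After 5 (visit(L)): cur=L back=3 fwd=0
After 6 (back): cur=N back=2 fwd=1
After 7 (back): cur=F back=1 fwd=2
After 8 (visit(D)): cur=D back=2 fwd=0
After 9 (visit(S)): cur=S back=3 fwd=0
After 10 (back): cur=D back=2 fwd=1

Answer: back: HOME,F
current: D
forward: S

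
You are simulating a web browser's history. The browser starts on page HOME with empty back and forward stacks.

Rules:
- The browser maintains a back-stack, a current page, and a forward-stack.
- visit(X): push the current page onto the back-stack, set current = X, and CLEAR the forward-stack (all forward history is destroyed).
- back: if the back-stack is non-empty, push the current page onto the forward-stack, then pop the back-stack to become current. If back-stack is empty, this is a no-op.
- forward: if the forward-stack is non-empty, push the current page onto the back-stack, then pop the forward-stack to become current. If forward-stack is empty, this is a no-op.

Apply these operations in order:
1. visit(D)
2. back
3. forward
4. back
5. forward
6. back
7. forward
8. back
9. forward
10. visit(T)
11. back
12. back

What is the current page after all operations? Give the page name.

After 1 (visit(D)): cur=D back=1 fwd=0
After 2 (back): cur=HOME back=0 fwd=1
After 3 (forward): cur=D back=1 fwd=0
After 4 (back): cur=HOME back=0 fwd=1
After 5 (forward): cur=D back=1 fwd=0
After 6 (back): cur=HOME back=0 fwd=1
After 7 (forward): cur=D back=1 fwd=0
After 8 (back): cur=HOME back=0 fwd=1
After 9 (forward): cur=D back=1 fwd=0
After 10 (visit(T)): cur=T back=2 fwd=0
After 11 (back): cur=D back=1 fwd=1
After 12 (back): cur=HOME back=0 fwd=2

Answer: HOME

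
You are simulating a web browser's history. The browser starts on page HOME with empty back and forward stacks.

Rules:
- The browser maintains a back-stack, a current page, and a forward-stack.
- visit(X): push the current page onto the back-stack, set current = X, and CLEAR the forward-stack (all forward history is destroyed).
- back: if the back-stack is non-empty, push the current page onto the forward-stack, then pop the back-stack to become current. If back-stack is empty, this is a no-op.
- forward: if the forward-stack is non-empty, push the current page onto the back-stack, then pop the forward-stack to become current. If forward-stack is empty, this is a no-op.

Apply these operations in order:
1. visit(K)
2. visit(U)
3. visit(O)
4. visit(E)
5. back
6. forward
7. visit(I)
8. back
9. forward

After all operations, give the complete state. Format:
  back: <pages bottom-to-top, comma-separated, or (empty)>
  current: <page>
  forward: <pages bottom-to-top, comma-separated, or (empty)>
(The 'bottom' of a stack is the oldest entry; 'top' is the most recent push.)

After 1 (visit(K)): cur=K back=1 fwd=0
After 2 (visit(U)): cur=U back=2 fwd=0
After 3 (visit(O)): cur=O back=3 fwd=0
After 4 (visit(E)): cur=E back=4 fwd=0
After 5 (back): cur=O back=3 fwd=1
After 6 (forward): cur=E back=4 fwd=0
After 7 (visit(I)): cur=I back=5 fwd=0
After 8 (back): cur=E back=4 fwd=1
After 9 (forward): cur=I back=5 fwd=0

Answer: back: HOME,K,U,O,E
current: I
forward: (empty)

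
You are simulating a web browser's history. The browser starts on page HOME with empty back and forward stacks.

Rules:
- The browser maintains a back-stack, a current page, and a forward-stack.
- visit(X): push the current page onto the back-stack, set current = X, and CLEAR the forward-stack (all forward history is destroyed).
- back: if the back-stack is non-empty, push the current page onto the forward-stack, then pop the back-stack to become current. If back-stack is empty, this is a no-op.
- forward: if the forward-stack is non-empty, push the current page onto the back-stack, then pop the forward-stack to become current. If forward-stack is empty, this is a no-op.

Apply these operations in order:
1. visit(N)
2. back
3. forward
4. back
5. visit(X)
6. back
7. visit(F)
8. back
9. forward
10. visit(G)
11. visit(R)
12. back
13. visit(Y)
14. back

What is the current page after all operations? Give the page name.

Answer: G

Derivation:
After 1 (visit(N)): cur=N back=1 fwd=0
After 2 (back): cur=HOME back=0 fwd=1
After 3 (forward): cur=N back=1 fwd=0
After 4 (back): cur=HOME back=0 fwd=1
After 5 (visit(X)): cur=X back=1 fwd=0
After 6 (back): cur=HOME back=0 fwd=1
After 7 (visit(F)): cur=F back=1 fwd=0
After 8 (back): cur=HOME back=0 fwd=1
After 9 (forward): cur=F back=1 fwd=0
After 10 (visit(G)): cur=G back=2 fwd=0
After 11 (visit(R)): cur=R back=3 fwd=0
After 12 (back): cur=G back=2 fwd=1
After 13 (visit(Y)): cur=Y back=3 fwd=0
After 14 (back): cur=G back=2 fwd=1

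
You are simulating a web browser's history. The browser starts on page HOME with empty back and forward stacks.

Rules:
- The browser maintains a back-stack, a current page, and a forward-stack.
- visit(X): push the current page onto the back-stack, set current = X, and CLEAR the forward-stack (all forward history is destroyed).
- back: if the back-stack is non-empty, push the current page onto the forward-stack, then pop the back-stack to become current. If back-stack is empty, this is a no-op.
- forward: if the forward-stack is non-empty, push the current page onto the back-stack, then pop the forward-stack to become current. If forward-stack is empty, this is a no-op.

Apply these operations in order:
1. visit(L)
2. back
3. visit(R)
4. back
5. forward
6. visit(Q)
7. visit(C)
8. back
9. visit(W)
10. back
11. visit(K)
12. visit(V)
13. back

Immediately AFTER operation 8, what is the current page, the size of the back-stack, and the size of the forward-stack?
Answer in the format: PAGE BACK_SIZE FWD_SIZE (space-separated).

After 1 (visit(L)): cur=L back=1 fwd=0
After 2 (back): cur=HOME back=0 fwd=1
After 3 (visit(R)): cur=R back=1 fwd=0
After 4 (back): cur=HOME back=0 fwd=1
After 5 (forward): cur=R back=1 fwd=0
After 6 (visit(Q)): cur=Q back=2 fwd=0
After 7 (visit(C)): cur=C back=3 fwd=0
After 8 (back): cur=Q back=2 fwd=1

Q 2 1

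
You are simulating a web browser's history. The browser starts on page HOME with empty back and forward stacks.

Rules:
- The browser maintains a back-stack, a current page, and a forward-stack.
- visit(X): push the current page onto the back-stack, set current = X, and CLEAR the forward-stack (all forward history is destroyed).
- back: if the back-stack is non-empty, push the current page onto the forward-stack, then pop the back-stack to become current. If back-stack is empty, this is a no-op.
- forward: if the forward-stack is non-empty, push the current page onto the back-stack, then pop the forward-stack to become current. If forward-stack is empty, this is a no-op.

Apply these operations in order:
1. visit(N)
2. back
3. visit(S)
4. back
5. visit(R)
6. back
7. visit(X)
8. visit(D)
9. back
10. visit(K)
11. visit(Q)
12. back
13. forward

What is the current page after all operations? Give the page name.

After 1 (visit(N)): cur=N back=1 fwd=0
After 2 (back): cur=HOME back=0 fwd=1
After 3 (visit(S)): cur=S back=1 fwd=0
After 4 (back): cur=HOME back=0 fwd=1
After 5 (visit(R)): cur=R back=1 fwd=0
After 6 (back): cur=HOME back=0 fwd=1
After 7 (visit(X)): cur=X back=1 fwd=0
After 8 (visit(D)): cur=D back=2 fwd=0
After 9 (back): cur=X back=1 fwd=1
After 10 (visit(K)): cur=K back=2 fwd=0
After 11 (visit(Q)): cur=Q back=3 fwd=0
After 12 (back): cur=K back=2 fwd=1
After 13 (forward): cur=Q back=3 fwd=0

Answer: Q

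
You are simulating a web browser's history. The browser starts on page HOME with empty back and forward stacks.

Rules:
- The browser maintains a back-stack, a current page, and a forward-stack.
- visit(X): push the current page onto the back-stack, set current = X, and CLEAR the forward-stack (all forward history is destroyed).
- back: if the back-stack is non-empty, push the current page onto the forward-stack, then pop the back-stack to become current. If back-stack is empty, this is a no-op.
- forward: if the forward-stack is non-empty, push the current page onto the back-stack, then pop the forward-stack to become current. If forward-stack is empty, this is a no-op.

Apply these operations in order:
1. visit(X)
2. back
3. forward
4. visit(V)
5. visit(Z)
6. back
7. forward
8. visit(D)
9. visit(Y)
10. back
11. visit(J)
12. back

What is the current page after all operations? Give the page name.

Answer: D

Derivation:
After 1 (visit(X)): cur=X back=1 fwd=0
After 2 (back): cur=HOME back=0 fwd=1
After 3 (forward): cur=X back=1 fwd=0
After 4 (visit(V)): cur=V back=2 fwd=0
After 5 (visit(Z)): cur=Z back=3 fwd=0
After 6 (back): cur=V back=2 fwd=1
After 7 (forward): cur=Z back=3 fwd=0
After 8 (visit(D)): cur=D back=4 fwd=0
After 9 (visit(Y)): cur=Y back=5 fwd=0
After 10 (back): cur=D back=4 fwd=1
After 11 (visit(J)): cur=J back=5 fwd=0
After 12 (back): cur=D back=4 fwd=1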